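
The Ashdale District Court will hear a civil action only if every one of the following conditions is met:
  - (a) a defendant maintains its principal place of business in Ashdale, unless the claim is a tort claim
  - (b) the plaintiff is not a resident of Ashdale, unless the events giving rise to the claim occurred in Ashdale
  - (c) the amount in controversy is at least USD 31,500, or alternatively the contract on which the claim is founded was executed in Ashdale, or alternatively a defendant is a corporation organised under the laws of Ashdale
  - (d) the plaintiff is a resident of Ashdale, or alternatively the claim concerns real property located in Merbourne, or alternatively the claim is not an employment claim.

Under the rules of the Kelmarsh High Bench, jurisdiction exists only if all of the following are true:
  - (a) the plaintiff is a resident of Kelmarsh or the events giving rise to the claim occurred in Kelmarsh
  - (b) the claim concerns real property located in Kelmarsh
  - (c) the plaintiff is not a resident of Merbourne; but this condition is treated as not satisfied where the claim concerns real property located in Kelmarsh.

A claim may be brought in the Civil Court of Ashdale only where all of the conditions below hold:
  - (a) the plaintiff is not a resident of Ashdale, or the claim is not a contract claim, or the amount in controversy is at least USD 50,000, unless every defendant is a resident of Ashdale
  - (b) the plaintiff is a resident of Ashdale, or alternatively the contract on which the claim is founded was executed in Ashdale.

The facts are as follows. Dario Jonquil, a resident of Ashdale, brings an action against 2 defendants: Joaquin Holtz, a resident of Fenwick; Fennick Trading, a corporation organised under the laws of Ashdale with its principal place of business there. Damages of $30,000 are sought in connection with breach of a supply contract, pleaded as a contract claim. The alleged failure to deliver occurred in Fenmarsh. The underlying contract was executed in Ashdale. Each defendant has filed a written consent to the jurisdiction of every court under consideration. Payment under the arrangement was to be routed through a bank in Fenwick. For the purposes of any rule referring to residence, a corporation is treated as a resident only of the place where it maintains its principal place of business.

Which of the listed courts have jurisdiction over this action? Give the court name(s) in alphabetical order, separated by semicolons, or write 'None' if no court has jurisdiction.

None

The Ashdale District Court:
  (a) Fennick Trading has its principal place of business in Ashdale. Condition met.
  (b) The plaintiff resides in Ashdale. The proviso offers no rescue either, since the operative events occurred in Fenmarsh, not Ashdale. Fails.
  (c) The contract was executed in Ashdale, so one alternative holds. Condition met.
  (d) The plaintiff resides in Ashdale, which satisfies one of the alternatives. Met.
  → At least one condition fails; no jurisdiction.
The Kelmarsh High Bench:
  (a) The plaintiff resides in Ashdale, not Kelmarsh; the operative events occurred in Fenmarsh, not Kelmarsh — no alternative holds. Condition not met.
  (b) The claim does not concern real property. Not met.
  (c) The plaintiff resides in Ashdale, which is not Merbourne. The exception is not triggered, since the claim does not concern real property. Satisfied.
  → Not every requirement is met — no jurisdiction.
The Civil Court of Ashdale:
  (a) The plaintiff resides in Ashdale; the claim is a contract claim; the amount in controversy is $30,000, below the 50,000 dollars floor — none of the alternatives is met. Nor does the 'unless' clause help: the defendants reside as follows — Joaquin Holtz in Fenwick, Fennick Trading in Ashdale — not all in Ashdale. Fails.
  (b) The plaintiff resides in Ashdale — that alternative is enough. Satisfied.
  → The court lacks jurisdiction.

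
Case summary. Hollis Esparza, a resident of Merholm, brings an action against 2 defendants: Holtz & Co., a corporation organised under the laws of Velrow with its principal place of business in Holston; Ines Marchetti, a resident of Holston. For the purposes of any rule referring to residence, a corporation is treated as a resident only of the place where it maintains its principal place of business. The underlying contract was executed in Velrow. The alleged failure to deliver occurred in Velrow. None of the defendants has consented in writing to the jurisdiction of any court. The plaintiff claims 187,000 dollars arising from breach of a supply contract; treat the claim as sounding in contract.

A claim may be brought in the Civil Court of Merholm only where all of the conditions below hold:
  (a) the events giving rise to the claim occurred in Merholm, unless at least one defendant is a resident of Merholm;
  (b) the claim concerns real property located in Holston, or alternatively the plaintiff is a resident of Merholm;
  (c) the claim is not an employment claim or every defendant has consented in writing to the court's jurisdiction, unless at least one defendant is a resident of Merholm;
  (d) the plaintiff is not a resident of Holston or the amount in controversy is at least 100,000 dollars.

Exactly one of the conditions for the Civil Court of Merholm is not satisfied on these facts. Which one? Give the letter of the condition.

(a)

The Civil Court of Merholm:
  (a) The operative events occurred in Velrow, not Merholm. The proviso offers no rescue either, since no defendant resides in Merholm (they reside in Holston, Holston). Not satisfied.
  (b) The plaintiff resides in Merholm, which satisfies one of the alternatives. Satisfied.
  (c) The claim is a contract claim, not an employment claim — that alternative is enough. Condition met.
  (d) The plaintiff resides in Merholm, which is not Holston, which satisfies one of the alternatives. Condition met.
Only condition (a) fails.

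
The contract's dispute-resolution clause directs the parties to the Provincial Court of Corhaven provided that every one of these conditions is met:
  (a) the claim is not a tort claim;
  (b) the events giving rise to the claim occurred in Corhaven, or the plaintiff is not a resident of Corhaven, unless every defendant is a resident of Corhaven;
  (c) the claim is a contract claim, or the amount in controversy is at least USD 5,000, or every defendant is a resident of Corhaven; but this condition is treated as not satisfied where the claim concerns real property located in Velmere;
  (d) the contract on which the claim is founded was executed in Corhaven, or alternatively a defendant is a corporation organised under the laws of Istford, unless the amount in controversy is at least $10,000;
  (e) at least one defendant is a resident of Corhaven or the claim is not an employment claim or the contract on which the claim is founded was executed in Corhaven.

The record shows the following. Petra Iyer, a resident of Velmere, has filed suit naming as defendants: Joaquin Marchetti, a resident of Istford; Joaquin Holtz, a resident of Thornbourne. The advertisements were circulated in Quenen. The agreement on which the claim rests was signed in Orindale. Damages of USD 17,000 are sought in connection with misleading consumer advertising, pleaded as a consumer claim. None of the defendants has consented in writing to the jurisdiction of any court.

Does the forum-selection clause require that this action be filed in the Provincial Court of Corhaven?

Yes

The Provincial Court of Corhaven:
  (a) The claim is a consumer claim, not a tort claim. Met.
  (b) The plaintiff resides in Velmere, which is not Corhaven, so this disjunct is met. Satisfied.
  (c) The amount in controversy is $17,000, which meets the $5,000 floor, so one alternative holds. And the carve-out is inapplicable — the claim does not concern real property. Satisfied.
  (d) The contract was executed in Orindale, not Corhaven; no defendant is a corporation — none of the alternatives is met. But the amount in controversy is USD 17,000, which meets the USD 10,000 floor, and the 'unless' clause therefore excuses the requirement. Condition met.
  (e) The claim is a consumer claim, not an employment claim, so this disjunct is met. Met.
  → Forum clause is triggered.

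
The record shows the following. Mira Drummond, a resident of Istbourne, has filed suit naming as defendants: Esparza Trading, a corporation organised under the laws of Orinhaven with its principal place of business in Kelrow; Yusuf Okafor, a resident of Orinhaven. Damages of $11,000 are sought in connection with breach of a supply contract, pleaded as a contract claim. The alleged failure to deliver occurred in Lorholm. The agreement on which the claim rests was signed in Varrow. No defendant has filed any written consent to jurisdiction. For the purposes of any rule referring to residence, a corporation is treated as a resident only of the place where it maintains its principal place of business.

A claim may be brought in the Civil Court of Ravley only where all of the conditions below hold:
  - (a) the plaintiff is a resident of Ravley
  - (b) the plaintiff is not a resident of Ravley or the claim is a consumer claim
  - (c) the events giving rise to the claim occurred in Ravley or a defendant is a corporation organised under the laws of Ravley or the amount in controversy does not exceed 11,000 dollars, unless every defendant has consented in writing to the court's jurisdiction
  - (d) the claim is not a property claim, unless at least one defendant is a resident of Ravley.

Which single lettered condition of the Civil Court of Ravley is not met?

(a)

The Civil Court of Ravley:
  (a) The plaintiff resides in Istbourne, not Ravley. Condition not met.
  (b) The plaintiff resides in Istbourne, which is not Ravley, which satisfies one of the alternatives. Satisfied.
  (c) The amount in controversy is $11,000, within the 11,000 dollars ceiling, which satisfies one of the alternatives. Condition met.
  (d) The claim is a contract claim, not a property claim. Satisfied.
Only condition (a) fails.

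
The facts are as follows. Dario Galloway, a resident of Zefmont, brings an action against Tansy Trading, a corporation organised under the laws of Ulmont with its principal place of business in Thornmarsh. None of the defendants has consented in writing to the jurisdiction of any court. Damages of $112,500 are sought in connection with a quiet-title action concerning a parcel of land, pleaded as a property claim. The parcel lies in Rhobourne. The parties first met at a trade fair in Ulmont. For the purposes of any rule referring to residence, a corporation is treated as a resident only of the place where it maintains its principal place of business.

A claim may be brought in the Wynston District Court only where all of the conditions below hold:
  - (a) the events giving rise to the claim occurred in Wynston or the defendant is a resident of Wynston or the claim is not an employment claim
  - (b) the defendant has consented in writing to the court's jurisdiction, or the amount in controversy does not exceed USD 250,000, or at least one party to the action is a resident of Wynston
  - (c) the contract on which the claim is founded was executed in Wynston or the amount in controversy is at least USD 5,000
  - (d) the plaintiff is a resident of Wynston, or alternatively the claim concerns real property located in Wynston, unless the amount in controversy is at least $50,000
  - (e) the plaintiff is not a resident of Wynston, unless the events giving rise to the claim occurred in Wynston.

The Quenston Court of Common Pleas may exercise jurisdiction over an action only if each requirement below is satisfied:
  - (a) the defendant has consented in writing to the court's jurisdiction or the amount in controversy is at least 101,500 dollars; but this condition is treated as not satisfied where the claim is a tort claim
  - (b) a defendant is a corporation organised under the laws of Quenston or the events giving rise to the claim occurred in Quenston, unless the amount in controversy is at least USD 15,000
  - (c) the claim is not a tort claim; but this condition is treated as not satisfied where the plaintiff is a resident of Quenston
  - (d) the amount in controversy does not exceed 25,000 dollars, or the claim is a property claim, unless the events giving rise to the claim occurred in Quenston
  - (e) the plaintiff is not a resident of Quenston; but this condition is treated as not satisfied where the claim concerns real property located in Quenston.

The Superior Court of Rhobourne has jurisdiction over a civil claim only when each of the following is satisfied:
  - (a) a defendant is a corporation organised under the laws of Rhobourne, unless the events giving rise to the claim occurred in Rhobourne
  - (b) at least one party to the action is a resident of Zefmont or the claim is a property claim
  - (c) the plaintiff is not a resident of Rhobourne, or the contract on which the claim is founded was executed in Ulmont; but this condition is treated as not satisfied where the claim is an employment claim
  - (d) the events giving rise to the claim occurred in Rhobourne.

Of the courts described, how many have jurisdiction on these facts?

3

The Wynston District Court:
  (a) The claim is a property claim, not an employment claim, which satisfies one of the alternatives. Met.
  (b) The amount in controversy is $112,500, within the $250,000 ceiling, which satisfies one of the alternatives. Condition met.
  (c) The amount in controversy is USD 112,500, which meets the $5,000 floor, so one alternative holds. Met.
  (d) The plaintiff resides in Zefmont, not Wynston; the property lies in Rhobourne, not Wynston — none of the alternatives is met. The proviso rescues it, though: the amount in controversy is $112,500, which meets the $50,000 floor. Satisfied.
  (e) The plaintiff resides in Zefmont, which is not Wynston. Met.
  → The court has jurisdiction.
The Quenston Court of Common Pleas:
  (a) The amount in controversy is USD 112,500, which meets the USD 101,500 floor, so this disjunct is met. The exception is not triggered, since the claim is a property claim, not a tort claim. Met.
  (b) The corporate defendant(s) are organised in Ulmont, not Quenston; the operative events occurred in Rhobourne, not Quenston — every alternative fails. However, the amount in controversy is 112,500 dollars, which meets the 15,000 dollars floor, so the 'unless' proviso supplies this condition. Satisfied.
  (c) The claim is a property claim, not a tort claim. The carve-out does not apply: the plaintiff resides in Zefmont, not Quenston. Condition met.
  (d) The claim is a property claim, so one alternative holds. Satisfied.
  (e) The plaintiff resides in Zefmont, which is not Quenston. And the carve-out is inapplicable — the property lies in Rhobourne, not Quenston. Met.
  → Jurisdiction lies.
The Superior Court of Rhobourne:
  (a) The corporate defendant(s) are organised in Ulmont, not Rhobourne. But the operative events occurred in Rhobourne, and the 'unless' clause therefore excuses the requirement. Satisfied.
  (b) Dario Galloway resides in Zefmont, so this disjunct is met. Satisfied.
  (c) The plaintiff resides in Zefmont, which is not Rhobourne, so one alternative holds. And the carve-out is inapplicable — the claim is a property claim, not an employment claim. Satisfied.
  (d) The operative events occurred in Rhobourne. Satisfied.
  → The court has jurisdiction.
Courts with jurisdiction: the Wynston District Court, the Quenston Court of Common Pleas, the Superior Court of Rhobourne — 3 in total.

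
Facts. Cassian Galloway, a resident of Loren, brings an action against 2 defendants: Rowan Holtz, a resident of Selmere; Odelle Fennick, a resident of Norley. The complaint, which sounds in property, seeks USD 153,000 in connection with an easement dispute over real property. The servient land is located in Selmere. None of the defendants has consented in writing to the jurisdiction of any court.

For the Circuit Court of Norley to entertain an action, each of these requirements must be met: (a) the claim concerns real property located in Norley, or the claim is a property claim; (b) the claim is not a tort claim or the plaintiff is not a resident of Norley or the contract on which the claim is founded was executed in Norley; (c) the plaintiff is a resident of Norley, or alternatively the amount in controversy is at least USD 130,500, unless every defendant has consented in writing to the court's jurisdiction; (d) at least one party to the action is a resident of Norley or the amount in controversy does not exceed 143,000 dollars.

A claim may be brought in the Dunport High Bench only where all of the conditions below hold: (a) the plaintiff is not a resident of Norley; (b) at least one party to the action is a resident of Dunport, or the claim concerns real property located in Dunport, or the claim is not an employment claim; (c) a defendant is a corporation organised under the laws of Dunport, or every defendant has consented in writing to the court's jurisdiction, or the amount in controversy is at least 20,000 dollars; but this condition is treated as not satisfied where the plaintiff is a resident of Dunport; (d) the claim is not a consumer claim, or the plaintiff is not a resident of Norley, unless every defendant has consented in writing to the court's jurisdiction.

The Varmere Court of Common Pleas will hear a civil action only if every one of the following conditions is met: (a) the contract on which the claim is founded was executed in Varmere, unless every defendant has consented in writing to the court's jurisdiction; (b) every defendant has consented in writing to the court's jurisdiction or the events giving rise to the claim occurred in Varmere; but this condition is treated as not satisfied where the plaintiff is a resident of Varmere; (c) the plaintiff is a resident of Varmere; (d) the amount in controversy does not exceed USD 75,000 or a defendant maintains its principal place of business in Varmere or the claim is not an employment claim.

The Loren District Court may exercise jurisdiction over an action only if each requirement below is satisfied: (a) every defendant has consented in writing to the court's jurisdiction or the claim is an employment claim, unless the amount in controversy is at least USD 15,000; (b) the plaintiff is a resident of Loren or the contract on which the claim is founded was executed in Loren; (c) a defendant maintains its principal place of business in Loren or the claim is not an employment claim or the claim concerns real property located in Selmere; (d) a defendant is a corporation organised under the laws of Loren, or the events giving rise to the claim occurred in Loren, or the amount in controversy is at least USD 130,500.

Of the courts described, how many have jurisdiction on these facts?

3

The Circuit Court of Norley:
  (a) The claim is a property claim, so this disjunct is met. Condition met.
  (b) The claim is a property claim, not a tort claim, so this disjunct is met. Met.
  (c) The amount in controversy is 153,000 dollars, which meets the 130,500 dollars floor, so one alternative holds. Met.
  (d) Odelle Fennick resides in Norley, so one alternative holds. Met.
  → Every requirement is satisfied — jurisdiction.
The Dunport High Bench:
  (a) The plaintiff resides in Loren, which is not Norley. Satisfied.
  (b) The claim is a property claim, not an employment claim, so one alternative holds. Met.
  (c) The amount in controversy is USD 153,000, which meets the USD 20,000 floor, which satisfies one of the alternatives. The exception is not triggered, since the plaintiff resides in Loren, not Dunport. Condition met.
  (d) The claim is a property claim, not a consumer claim — that alternative is enough. Satisfied.
  → The court has jurisdiction.
The Varmere Court of Common Pleas:
  (a) No contract (and hence no place of execution) is alleged. Nor does the 'unless' clause help: no such written consent has been filed. Not satisfied.
  (b) No such written consent has been filed; the operative events occurred in Selmere, not Varmere — every alternative fails. Not satisfied.
  (c) The plaintiff resides in Loren, not Varmere. Not satisfied.
  (d) The claim is a property claim, not an employment claim — that alternative is enough. Satisfied.
  → No jurisdiction.
The Loren District Court:
  (a) No such written consent has been filed; the claim is a property claim, not an employment claim — every alternative fails. However, the amount in controversy is 153,000 dollars, which meets the USD 15,000 floor, so the 'unless' proviso supplies this condition. Met.
  (b) The plaintiff resides in Loren, which satisfies one of the alternatives. Satisfied.
  (c) The claim is a property claim, not an employment claim, so this disjunct is met. Condition met.
  (d) The amount in controversy is USD 153,000, which meets the $130,500 floor, so one alternative holds. Condition met.
  → Every requirement is satisfied — jurisdiction.
Courts with jurisdiction: the Circuit Court of Norley, the Dunport High Bench, the Loren District Court — 3 in total.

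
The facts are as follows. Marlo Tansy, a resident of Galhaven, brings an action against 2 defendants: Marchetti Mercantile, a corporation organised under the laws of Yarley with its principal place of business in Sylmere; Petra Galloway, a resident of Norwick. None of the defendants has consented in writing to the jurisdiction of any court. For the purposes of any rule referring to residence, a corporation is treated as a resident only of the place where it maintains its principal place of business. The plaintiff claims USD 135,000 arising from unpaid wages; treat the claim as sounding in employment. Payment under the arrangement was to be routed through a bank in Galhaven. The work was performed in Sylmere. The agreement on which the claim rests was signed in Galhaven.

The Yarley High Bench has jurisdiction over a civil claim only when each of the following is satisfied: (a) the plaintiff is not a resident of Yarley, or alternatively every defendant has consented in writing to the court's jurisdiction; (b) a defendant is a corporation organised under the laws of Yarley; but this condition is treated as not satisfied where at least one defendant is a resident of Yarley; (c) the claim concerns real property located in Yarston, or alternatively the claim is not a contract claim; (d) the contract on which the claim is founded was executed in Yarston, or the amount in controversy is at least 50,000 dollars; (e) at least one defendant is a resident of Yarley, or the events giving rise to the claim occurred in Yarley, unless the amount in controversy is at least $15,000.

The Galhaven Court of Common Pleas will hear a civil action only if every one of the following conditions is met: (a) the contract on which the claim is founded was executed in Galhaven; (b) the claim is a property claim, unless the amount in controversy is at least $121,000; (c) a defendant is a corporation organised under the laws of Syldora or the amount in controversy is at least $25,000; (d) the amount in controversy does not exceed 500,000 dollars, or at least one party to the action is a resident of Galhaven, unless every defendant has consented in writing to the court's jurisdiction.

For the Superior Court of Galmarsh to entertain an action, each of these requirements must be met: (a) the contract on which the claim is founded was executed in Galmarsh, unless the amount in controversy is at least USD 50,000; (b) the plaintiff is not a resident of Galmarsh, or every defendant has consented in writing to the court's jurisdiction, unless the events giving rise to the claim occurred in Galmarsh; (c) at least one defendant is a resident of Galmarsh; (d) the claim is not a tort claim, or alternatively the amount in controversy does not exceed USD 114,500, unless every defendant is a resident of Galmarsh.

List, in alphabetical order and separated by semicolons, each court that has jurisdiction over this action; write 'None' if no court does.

the Galhaven Court of Common Pleas; the Yarley High Bench

The Yarley High Bench:
  (a) The plaintiff resides in Galhaven, which is not Yarley, so one alternative holds. Condition met.
  (b) Marchetti Mercantile is organised under the laws of Yarley. The exception is not triggered, since no defendant resides in Yarley (they reside in Sylmere, Norwick). Met.
  (c) The claim is an employment claim, not a contract claim — that alternative is enough. Condition met.
  (d) The amount in controversy is 135,000 dollars, which meets the $50,000 floor, which satisfies one of the alternatives. Satisfied.
  (e) No defendant resides in Yarley (they reside in Sylmere, Norwick); the operative events occurred in Sylmere, not Yarley — no alternative holds. The proviso rescues it, though: the amount in controversy is $135,000, which meets the USD 15,000 floor. Condition met.
  → Every requirement is satisfied — jurisdiction.
The Galhaven Court of Common Pleas:
  (a) The contract was executed in Galhaven. Met.
  (b) The claim is an employment claim, not a property claim. However, the amount in controversy is $135,000, which meets the USD 121,000 floor, so the 'unless' proviso supplies this condition. Satisfied.
  (c) The amount in controversy is $135,000, which meets the $25,000 floor, which satisfies one of the alternatives. Met.
  (d) The amount in controversy is 135,000 dollars, within the USD 500,000 ceiling, so this disjunct is met. Satisfied.
  → Every requirement is satisfied — jurisdiction.
The Superior Court of Galmarsh:
  (a) The contract was executed in Galhaven, not Galmarsh. The proviso rescues it, though: the amount in controversy is USD 135,000, which meets the 50,000 dollars floor. Satisfied.
  (b) The plaintiff resides in Galhaven, which is not Galmarsh, so this disjunct is met. Satisfied.
  (c) No defendant resides in Galmarsh (they reside in Sylmere, Norwick). Fails.
  (d) The claim is an employment claim, not a tort claim, so this disjunct is met. Satisfied.
  → At least one condition fails; no jurisdiction.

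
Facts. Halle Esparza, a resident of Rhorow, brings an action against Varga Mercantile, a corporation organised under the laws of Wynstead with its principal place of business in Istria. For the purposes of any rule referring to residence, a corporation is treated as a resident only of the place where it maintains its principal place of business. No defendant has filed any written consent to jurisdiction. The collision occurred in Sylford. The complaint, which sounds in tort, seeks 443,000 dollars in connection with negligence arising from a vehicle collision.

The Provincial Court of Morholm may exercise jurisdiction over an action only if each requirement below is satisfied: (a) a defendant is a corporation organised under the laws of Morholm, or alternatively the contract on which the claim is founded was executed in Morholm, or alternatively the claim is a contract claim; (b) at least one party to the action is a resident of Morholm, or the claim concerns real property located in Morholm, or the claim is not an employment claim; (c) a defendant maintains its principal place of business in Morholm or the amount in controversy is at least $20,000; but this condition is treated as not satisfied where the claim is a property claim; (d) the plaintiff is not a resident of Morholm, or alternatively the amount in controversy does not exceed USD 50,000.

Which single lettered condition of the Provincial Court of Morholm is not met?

The Provincial Court of Morholm:
  (a) The corporate defendant(s) are organised in Wynstead, not Morholm; no contract (and hence no place of execution) is alleged; the claim is a tort claim, not a contract claim — every alternative fails. Fails.
  (b) The claim is a tort claim, not an employment claim, which satisfies one of the alternatives. Condition met.
  (c) The amount in controversy is 443,000 dollars, which meets the $20,000 floor, so one alternative holds. And the carve-out is inapplicable — the claim is a tort claim, not a property claim. Satisfied.
  (d) The plaintiff resides in Rhorow, which is not Morholm, so this disjunct is met. Condition met.
Only condition (a) fails.

(a)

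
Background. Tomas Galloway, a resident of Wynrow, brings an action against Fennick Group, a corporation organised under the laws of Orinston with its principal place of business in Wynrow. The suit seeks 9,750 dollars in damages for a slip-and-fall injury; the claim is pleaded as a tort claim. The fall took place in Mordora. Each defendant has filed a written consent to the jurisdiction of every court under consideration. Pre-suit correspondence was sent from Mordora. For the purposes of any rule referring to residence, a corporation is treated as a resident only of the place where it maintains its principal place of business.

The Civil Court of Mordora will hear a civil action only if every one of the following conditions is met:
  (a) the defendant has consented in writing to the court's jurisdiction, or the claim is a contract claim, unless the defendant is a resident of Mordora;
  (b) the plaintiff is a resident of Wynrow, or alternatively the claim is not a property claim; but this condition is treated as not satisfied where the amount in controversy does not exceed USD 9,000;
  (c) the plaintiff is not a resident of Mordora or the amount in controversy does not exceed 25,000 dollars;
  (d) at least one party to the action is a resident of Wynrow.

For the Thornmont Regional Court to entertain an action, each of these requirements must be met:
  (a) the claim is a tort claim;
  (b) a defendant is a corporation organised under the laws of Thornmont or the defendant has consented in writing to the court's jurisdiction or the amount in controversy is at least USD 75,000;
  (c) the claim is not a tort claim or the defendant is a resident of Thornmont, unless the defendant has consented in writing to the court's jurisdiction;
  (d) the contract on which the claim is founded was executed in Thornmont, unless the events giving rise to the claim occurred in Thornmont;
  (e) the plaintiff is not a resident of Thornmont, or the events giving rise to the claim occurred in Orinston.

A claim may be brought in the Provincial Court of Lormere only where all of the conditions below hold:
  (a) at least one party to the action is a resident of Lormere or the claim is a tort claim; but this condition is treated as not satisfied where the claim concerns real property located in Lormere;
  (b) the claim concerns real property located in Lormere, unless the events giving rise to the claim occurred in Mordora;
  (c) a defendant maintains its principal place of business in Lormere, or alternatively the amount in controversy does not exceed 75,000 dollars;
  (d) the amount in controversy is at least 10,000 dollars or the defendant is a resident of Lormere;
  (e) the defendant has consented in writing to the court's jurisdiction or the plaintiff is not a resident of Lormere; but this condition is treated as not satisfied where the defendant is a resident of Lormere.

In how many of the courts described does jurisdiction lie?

The Civil Court of Mordora:
  (a) Every defendant has filed written consent — that alternative is enough. Satisfied.
  (b) The plaintiff resides in Wynrow, so one alternative holds. And the carve-out is inapplicable — the amount in controversy is $9,750, above the 9,000 dollars ceiling. Satisfied.
  (c) The plaintiff resides in Wynrow, which is not Mordora, so one alternative holds. Satisfied.
  (d) Tomas Galloway resides in Wynrow. Met.
  → The court has jurisdiction.
The Thornmont Regional Court:
  (a) The claim is a tort claim. Satisfied.
  (b) Every defendant has filed written consent, so this disjunct is met. Satisfied.
  (c) The claim is a tort claim; the defendant resides in Wynrow, not Thornmont — every alternative fails. But every defendant has filed written consent, and the 'unless' clause therefore excuses the requirement. Satisfied.
  (d) No contract (and hence no place of execution) is alleged. The proviso offers no rescue either, since the operative events occurred in Mordora, not Thornmont. Not met.
  (e) The plaintiff resides in Wynrow, which is not Thornmont, so this disjunct is met. Satisfied.
  → Not every requirement is met — no jurisdiction.
The Provincial Court of Lormere:
  (a) The claim is a tort claim — that alternative is enough. And the carve-out is inapplicable — the claim does not concern real property. Condition met.
  (b) The claim does not concern real property. The proviso rescues it, though: the operative events occurred in Mordora. Satisfied.
  (c) The amount in controversy is USD 9,750, within the 75,000 dollars ceiling, which satisfies one of the alternatives. Met.
  (d) The amount in controversy is $9,750, below the $10,000 floor; the defendant resides in Wynrow, not Lormere — every alternative fails. Not met.
  (e) Every defendant has filed written consent, so one alternative holds. The carve-out does not apply: the defendant resides in Wynrow, not Lormere. Condition met.
  → No jurisdiction.
Courts with jurisdiction: the Civil Court of Mordora — 1 in total.

1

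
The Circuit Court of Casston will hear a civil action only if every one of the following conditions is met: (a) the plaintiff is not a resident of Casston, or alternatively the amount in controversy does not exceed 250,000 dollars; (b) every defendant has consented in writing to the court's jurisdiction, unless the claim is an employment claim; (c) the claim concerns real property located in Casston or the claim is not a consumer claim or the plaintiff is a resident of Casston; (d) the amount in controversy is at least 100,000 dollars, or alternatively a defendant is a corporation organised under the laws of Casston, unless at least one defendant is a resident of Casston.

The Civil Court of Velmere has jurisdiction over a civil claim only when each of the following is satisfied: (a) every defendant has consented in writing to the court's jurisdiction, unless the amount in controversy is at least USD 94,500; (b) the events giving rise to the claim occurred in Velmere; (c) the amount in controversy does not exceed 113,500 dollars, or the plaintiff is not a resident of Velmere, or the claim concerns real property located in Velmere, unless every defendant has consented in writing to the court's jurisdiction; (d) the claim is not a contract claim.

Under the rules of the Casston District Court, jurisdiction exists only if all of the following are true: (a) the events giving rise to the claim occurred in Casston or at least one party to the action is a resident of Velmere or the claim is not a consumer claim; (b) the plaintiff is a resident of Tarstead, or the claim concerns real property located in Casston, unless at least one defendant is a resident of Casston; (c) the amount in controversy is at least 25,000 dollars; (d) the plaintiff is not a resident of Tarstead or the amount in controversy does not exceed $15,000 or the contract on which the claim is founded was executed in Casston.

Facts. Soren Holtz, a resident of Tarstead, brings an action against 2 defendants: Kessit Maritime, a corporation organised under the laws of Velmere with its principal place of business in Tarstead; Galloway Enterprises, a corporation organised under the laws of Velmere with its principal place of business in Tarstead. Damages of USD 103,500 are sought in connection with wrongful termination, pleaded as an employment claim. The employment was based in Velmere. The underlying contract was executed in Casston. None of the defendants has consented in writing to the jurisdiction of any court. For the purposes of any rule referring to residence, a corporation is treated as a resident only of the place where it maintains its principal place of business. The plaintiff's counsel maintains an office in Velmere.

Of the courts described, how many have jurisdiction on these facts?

The Circuit Court of Casston:
  (a) The plaintiff resides in Tarstead, which is not Casston, so one alternative holds. Satisfied.
  (b) No such written consent has been filed. The proviso rescues it, though: the claim is an employment claim. Satisfied.
  (c) The claim is an employment claim, not a consumer claim — that alternative is enough. Condition met.
  (d) The amount in controversy is 103,500 dollars, which meets the $100,000 floor, which satisfies one of the alternatives. Met.
  → All conditions met; jurisdiction exists.
The Civil Court of Velmere:
  (a) No such written consent has been filed. However, the amount in controversy is USD 103,500, which meets the USD 94,500 floor, so the 'unless' proviso supplies this condition. Satisfied.
  (b) The operative events occurred in Velmere. Condition met.
  (c) The amount in controversy is USD 103,500, within the USD 113,500 ceiling, so this disjunct is met. Satisfied.
  (d) The claim is an employment claim, not a contract claim. Met.
  → All conditions met; jurisdiction exists.
The Casston District Court:
  (a) The claim is an employment claim, not a consumer claim, which satisfies one of the alternatives. Satisfied.
  (b) The plaintiff resides in Tarstead, so this disjunct is met. Met.
  (c) The amount in controversy is $103,500, which meets the $25,000 floor. Met.
  (d) The contract was executed in Casston — that alternative is enough. Condition met.
  → All conditions met; jurisdiction exists.
Courts with jurisdiction: the Circuit Court of Casston, the Civil Court of Velmere, the Casston District Court — 3 in total.

3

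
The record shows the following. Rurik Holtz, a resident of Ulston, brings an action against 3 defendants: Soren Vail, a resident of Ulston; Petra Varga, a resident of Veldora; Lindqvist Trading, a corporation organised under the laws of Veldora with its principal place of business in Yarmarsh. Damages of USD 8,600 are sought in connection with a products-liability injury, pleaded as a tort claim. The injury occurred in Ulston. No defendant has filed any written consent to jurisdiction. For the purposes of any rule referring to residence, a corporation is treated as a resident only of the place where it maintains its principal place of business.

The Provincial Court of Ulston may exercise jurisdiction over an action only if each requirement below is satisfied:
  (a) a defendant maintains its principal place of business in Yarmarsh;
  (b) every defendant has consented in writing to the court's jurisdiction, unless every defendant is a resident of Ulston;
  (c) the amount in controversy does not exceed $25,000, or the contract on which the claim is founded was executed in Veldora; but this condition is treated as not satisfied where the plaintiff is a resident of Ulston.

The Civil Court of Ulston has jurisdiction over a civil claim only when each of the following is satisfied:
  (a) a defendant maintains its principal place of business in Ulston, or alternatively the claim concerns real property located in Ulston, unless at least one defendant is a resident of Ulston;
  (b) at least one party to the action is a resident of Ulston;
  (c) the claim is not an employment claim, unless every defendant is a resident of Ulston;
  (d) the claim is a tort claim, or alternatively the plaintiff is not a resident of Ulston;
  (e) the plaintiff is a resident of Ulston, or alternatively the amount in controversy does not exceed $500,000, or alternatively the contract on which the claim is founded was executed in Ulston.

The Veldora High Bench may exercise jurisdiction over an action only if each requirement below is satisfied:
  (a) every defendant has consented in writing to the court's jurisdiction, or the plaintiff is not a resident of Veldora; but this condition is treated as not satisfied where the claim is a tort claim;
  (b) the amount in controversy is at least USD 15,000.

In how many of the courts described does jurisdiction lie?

The Provincial Court of Ulston:
  (a) Lindqvist Trading has its principal place of business in Yarmarsh. Condition met.
  (b) No such written consent has been filed. The proviso offers no rescue either, since the defendants reside as follows — Soren Vail in Ulston, Petra Varga in Veldora, Lindqvist Trading in Yarmarsh — not all in Ulston. Not met.
  (c) The amount in controversy is USD 8,600, within the USD 25,000 ceiling, so this disjunct is met. However, the plaintiff resides in Ulston, which falls within the stated exception and so defeats the condition. Condition not met.
  → The court lacks jurisdiction.
The Civil Court of Ulston:
  (a) The corporate defendant(s) have their principal place of business in Yarmarsh, not Ulston; the claim does not concern real property — none of the alternatives is met. However, Soren Vail resides in Ulston, so the 'unless' proviso supplies this condition. Satisfied.
  (b) Rurik Holtz resides in Ulston. Condition met.
  (c) The claim is a tort claim, not an employment claim. Condition met.
  (d) The claim is a tort claim, which satisfies one of the alternatives. Condition met.
  (e) The plaintiff resides in Ulston, so one alternative holds. Met.
  → Every requirement is satisfied — jurisdiction.
The Veldora High Bench:
  (a) The plaintiff resides in Ulston, which is not Veldora, which satisfies one of the alternatives. But the claim is a tort claim, triggering the carve-out and defeating this condition. Condition not met.
  (b) The amount in controversy is $8,600, below the $15,000 floor. Not satisfied.
  → Not every requirement is met — no jurisdiction.
Courts with jurisdiction: the Civil Court of Ulston — 1 in total.

1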